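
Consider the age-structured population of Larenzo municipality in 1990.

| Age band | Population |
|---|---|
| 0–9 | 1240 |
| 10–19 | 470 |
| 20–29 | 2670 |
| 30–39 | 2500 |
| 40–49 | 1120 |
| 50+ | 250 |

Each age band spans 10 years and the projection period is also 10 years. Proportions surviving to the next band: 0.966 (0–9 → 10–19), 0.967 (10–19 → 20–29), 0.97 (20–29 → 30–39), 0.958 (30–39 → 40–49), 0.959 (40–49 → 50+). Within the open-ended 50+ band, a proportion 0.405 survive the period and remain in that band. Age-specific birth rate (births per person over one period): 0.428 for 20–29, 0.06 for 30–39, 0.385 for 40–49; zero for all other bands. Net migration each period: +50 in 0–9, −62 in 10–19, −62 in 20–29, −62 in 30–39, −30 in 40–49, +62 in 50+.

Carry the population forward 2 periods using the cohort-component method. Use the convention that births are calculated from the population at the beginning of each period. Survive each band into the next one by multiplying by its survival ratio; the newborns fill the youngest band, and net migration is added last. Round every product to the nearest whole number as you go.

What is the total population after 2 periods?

9511

Call the groups 1 to 6, youngest first.
After projecting period 1:
Births: 2670 × 0.428 = 1143, 2500 × 0.06 = 150, 1120 × 0.385 = 431 → total 1724
Group 2: 1240 × 0.966 = 1198
Group 3: 470 × 0.967 = 454
Group 4: 2670 × 0.97 = 2590
Group 5: 2500 × 0.958 = 2395
Group 6: 1120 × 0.959 + 250 × 0.405 = 1074 + 101 = 1175
Net migration: Group 1 + 50 → 1774; Group 2 − 62 → 1136; Group 3 − 62 → 392; Group 4 − 62 → 2528; Group 5 − 30 → 2365; Group 6 + 62 → 1237
Giving 1774 / 1136 / 392 / 2528 / 2365 / 1237.
After projecting period 2:
Births: 392 × 0.428 = 168, 2528 × 0.06 = 152, 2365 × 0.385 = 911 → total 1231
Group 2: 1774 × 0.966 = 1714
Group 3: 1136 × 0.967 = 1099
Group 4: 392 × 0.97 = 380
Group 5: 2528 × 0.958 = 2422
Group 6: 2365 × 0.959 + 1237 × 0.405 = 2268 + 501 = 2769
Net migration: Group 1 + 50 → 1281; Group 2 − 62 → 1652; Group 3 − 62 → 1037; Group 4 − 62 → 318; Group 5 − 30 → 2392; Group 6 + 62 → 2831
Giving 1281 / 1652 / 1037 / 318 / 2392 / 2831.
Total after period 2: 1281 + 1652 + 1037 + 318 + 2392 + 2831 = 9511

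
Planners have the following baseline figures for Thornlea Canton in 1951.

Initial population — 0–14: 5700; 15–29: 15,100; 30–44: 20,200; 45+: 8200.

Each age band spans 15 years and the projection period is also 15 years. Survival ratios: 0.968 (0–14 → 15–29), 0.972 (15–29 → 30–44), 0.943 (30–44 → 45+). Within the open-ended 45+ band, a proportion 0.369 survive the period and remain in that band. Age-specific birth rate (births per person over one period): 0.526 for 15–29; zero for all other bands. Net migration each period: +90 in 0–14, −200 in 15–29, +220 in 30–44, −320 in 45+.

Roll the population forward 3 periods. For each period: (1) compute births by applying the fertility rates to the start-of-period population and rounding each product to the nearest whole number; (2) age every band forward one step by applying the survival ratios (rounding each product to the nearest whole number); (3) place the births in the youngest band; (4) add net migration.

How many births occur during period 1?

After projecting period 1:
Births: 15100 * 0.526 = 7943
15–29: 5700 * 0.968 = 5518
30–44: 15100 * 0.972 = 14677
45+: 20200 * 0.943 + 8200 * 0.369 = 19049 + 3026 = 22075
Net migration: 0–14 + 90 → 8033; 15–29 − 200 → 5318; 30–44 + 220 → 14897; 45+ − 320 → 21755
End of period: [8033, 5318, 14897, 21755]

7943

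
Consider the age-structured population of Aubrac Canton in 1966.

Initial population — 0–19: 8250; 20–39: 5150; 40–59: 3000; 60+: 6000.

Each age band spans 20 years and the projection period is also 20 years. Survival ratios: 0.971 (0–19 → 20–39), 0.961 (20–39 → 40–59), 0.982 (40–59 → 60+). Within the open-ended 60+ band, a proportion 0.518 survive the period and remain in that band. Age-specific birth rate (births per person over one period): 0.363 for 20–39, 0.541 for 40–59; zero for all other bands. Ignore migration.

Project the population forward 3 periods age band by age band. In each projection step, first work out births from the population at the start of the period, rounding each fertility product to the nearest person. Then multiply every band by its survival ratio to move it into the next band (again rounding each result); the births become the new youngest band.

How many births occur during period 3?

5396

Call the bands 1 to 4, youngest first.
Period 1:
Births: 5150 × 0.363 = 1869  |  3000 × 0.541 = 1623 → total 3492
Band 2: 8250 × 0.971 = 8011
Band 3: 5150 × 0.961 = 4949
Band 4: 3000 × 0.982 + 6000 × 0.518 = 2946 + 3108 = 6054
End of period: [3492, 8011, 4949, 6054]
Period 2:
Births: 8011 × 0.363 = 2908  |  4949 × 0.541 = 2677 → total 5585
Band 2: 3492 × 0.971 = 3391
Band 3: 8011 × 0.961 = 7699
Band 4: 4949 × 0.982 + 6054 × 0.518 = 4860 + 3136 = 7996
End of period: [5585, 3391, 7699, 7996]
Period 3:
Births: 3391 × 0.363 = 1231  |  7699 × 0.541 = 4165 → total 5396
Band 2: 5585 × 0.971 = 5423
Band 3: 3391 × 0.961 = 3259
Band 4: 7699 × 0.982 + 7996 × 0.518 = 7560 + 4142 = 11702
End of period: [5396, 5423, 3259, 11702]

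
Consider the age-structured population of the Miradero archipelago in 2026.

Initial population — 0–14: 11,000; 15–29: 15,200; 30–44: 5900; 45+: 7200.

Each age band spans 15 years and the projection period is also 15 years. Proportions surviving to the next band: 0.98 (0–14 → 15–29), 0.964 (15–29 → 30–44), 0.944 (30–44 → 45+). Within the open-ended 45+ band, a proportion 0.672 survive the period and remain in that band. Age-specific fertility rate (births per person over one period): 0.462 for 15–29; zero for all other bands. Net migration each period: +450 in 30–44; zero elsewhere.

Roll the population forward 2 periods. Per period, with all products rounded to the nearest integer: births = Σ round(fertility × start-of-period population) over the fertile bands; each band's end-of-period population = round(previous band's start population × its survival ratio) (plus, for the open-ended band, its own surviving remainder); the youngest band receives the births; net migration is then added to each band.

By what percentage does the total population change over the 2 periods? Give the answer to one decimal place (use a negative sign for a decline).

11.8

Numbering the bands 1..4 from youngest to oldest:
After projecting period 1:
Births: 15200 × 0.462 = 7022
Band 2: 11000 × 0.98 = 10780
Band 3: 15200 × 0.964 = 14653
Band 4: 5900 × 0.944 + 7200 × 0.672 = 5570 + 4838 = 10408
Net migration: Band 3 + 450 → 15103
End of period: [7022, 10780, 15103, 10408]
After projecting period 2:
Births: 10780 × 0.462 = 4980
Band 2: 7022 × 0.98 = 6882
Band 3: 10780 × 0.964 = 10392
Band 4: 15103 × 0.944 + 10408 × 0.672 = 14257 + 6994 = 21251
Net migration: Band 3 + 450 → 10842
End of period: [4980, 6882, 10842, 21251]
Total: 39300 → 43955; change = 4655; percentage change = 11.8%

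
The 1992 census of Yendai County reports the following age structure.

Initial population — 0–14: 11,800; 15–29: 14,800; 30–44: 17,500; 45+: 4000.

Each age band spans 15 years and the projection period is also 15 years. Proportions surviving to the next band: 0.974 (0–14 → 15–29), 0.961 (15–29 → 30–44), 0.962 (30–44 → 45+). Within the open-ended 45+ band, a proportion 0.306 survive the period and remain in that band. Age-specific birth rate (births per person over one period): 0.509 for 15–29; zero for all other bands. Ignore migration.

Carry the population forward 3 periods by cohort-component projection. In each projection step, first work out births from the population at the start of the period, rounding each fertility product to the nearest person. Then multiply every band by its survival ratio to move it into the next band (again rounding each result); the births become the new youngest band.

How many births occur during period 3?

3735

Let band 1 be 0–14 through band 4 = 45+.
Period 1.
Births: 14800 × 0.509 = 7533
Band 2: 11800 × 0.974 = 11493
Band 3: 14800 × 0.961 = 14223
Band 4: 17500 × 0.962 + 4000 × 0.306 = 16835 + 1224 = 18059
End of period: [7533, 11493, 14223, 18059]
Period 2.
Births: 11493 × 0.509 = 5850
Band 2: 7533 × 0.974 = 7337
Band 3: 11493 × 0.961 = 11045
Band 4: 14223 × 0.962 + 18059 × 0.306 = 13683 + 5526 = 19209
End of period: [5850, 7337, 11045, 19209]
Period 3.
Births: 7337 × 0.509 = 3735
Band 2: 5850 × 0.974 = 5698
Band 3: 7337 × 0.961 = 7051
Band 4: 11045 × 0.962 + 19209 × 0.306 = 10625 + 5878 = 16503
End of period: [3735, 5698, 7051, 16503]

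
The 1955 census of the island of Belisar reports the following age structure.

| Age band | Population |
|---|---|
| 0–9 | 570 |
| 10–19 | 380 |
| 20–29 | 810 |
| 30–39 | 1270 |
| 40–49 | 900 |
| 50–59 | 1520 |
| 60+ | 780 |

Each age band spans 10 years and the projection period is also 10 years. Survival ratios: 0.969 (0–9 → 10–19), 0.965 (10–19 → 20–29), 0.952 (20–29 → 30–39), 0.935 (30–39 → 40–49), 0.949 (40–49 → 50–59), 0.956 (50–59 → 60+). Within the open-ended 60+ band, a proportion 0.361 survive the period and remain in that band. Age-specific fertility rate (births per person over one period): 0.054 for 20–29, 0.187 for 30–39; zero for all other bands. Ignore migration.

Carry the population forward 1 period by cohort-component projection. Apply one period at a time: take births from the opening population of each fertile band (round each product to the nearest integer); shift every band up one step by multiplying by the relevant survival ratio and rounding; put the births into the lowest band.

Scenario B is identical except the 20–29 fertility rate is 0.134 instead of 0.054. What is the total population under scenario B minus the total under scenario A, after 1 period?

Numbering the groups 1..7 from youngest to oldest:
— Period 1 —
Births: 810 * 0.054 = 44, 1270 * 0.187 = 237 → total 281
Group 2: 570 * 0.969 = 552
Group 3: 380 * 0.965 = 367
Group 4: 810 * 0.952 = 771
Group 5: 1270 * 0.935 = 1187
Group 6: 900 * 0.949 = 854
Group 7: 1520 * 0.956 + 780 * 0.361 = 1453 + 282 = 1735
Giving 281 / 552 / 367 / 771 / 1187 / 854 / 1735.
Scenario A total after 1 period: 5747
Scenario B projection —
— Period 1 —
Births: 810 * 0.134 = 109, 1270 * 0.187 = 237 → total 346
Group 2: 570 * 0.969 = 552
Group 3: 380 * 0.965 = 367
Group 4: 810 * 0.952 = 771
Group 5: 1270 * 0.935 = 1187
Group 6: 900 * 0.949 = 854
Group 7: 1520 * 0.956 + 780 * 0.361 = 1453 + 282 = 1735
Giving 346 / 552 / 367 / 771 / 1187 / 854 / 1735.
Scenario B total after 1 period: 5812
Difference B − A = 5812 − 5747 = 65

65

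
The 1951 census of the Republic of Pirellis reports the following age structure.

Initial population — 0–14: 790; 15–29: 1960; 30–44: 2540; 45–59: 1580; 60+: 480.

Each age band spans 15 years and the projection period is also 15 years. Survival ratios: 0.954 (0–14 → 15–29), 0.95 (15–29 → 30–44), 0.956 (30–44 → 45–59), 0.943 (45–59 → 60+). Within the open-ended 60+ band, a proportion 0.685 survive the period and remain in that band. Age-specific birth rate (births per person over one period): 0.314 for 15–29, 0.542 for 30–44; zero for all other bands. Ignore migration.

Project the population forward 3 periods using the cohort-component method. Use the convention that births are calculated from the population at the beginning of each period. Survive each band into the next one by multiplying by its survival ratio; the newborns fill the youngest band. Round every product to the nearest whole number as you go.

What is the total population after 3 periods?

[period 1]
Births: 1960 * 0.314 = 615, 2540 * 0.542 = 1377 → 1992
15–29: 790 * 0.954 = 754
30–44: 1960 * 0.95 = 1862
45–59: 2540 * 0.956 = 2428
60+: 1580 * 0.943 + 480 * 0.685 = 1490 + 329 = 1819
Population now: 0–14=1992, 15–29=754, 30–44=1862, 45–59=2428, 60+=1819
[period 2]
Births: 754 * 0.314 = 237, 1862 * 0.542 = 1009 → 1246
15–29: 1992 * 0.954 = 1900
30–44: 754 * 0.95 = 716
45–59: 1862 * 0.956 = 1780
60+: 2428 * 0.943 + 1819 * 0.685 = 2290 + 1246 = 3536
Population now: 0–14=1246, 15–29=1900, 30–44=716, 45–59=1780, 60+=3536
[period 3]
Births: 1900 * 0.314 = 597, 716 * 0.542 = 388 → 985
15–29: 1246 * 0.954 = 1189
30–44: 1900 * 0.95 = 1805
45–59: 716 * 0.956 = 684
60+: 1780 * 0.943 + 3536 * 0.685 = 1679 + 2422 = 4101
Population now: 0–14=985, 15–29=1189, 30–44=1805, 45–59=684, 60+=4101
Total after period 3: 985 + 1189 + 1805 + 684 + 4101 = 8764

8764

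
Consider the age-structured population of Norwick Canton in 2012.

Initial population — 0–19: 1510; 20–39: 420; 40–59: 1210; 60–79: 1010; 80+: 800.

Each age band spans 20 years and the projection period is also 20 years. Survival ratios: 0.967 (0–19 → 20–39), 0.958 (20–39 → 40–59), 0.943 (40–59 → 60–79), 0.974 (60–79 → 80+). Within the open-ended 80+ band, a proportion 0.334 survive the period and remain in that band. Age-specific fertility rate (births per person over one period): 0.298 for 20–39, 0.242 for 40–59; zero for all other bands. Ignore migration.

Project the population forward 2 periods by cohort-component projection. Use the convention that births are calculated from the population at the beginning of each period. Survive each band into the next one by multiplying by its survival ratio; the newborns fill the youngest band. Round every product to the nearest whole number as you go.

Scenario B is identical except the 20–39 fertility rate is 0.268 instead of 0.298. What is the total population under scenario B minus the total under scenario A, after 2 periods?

-55

— Period 1 —
Births: 420 × 0.298 = 125, 1210 × 0.242 = 293 → total 418
20–39: 1510 × 0.967 = 1460
40–59: 420 × 0.958 = 402
60–79: 1210 × 0.943 = 1141
80+: 1010 × 0.974 + 800 × 0.334 = 984 + 267 = 1251
End of period: [418, 1460, 402, 1141, 1251]
— Period 2 —
Births: 1460 × 0.298 = 435, 402 × 0.242 = 97 → total 532
20–39: 418 × 0.967 = 404
40–59: 1460 × 0.958 = 1399
60–79: 402 × 0.943 = 379
80+: 1141 × 0.974 + 1251 × 0.334 = 1111 + 418 = 1529
End of period: [532, 404, 1399, 379, 1529]
Scenario A total after 2 periods: 4243
Scenario B projection —
— Period 1 —
Births: 420 × 0.268 = 113, 1210 × 0.242 = 293 → total 406
20–39: 1510 × 0.967 = 1460
40–59: 420 × 0.958 = 402
60–79: 1210 × 0.943 = 1141
80+: 1010 × 0.974 + 800 × 0.334 = 984 + 267 = 1251
End of period: [406, 1460, 402, 1141, 1251]
— Period 2 —
Births: 1460 × 0.268 = 391, 402 × 0.242 = 97 → total 488
20–39: 406 × 0.967 = 393
40–59: 1460 × 0.958 = 1399
60–79: 402 × 0.943 = 379
80+: 1141 × 0.974 + 1251 × 0.334 = 1111 + 418 = 1529
End of period: [488, 393, 1399, 379, 1529]
Scenario B total after 2 periods: 4188
Difference B − A = 4188 − 4243 = -55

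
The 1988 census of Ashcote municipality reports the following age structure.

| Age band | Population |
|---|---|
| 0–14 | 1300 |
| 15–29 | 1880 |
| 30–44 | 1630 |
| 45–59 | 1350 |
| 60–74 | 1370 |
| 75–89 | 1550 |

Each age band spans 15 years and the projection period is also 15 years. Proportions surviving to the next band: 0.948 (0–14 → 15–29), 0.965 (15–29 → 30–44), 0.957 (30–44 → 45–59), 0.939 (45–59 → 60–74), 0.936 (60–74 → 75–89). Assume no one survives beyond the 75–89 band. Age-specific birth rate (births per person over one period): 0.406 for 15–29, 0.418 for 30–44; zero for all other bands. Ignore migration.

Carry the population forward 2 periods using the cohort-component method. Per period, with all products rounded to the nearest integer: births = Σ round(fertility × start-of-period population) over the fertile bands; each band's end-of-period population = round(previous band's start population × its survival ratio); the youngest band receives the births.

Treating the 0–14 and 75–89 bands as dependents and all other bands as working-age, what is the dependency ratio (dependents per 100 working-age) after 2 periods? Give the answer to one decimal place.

42.5

Period 1.
Births: 1880 * 0.406 = 763 ; 1630 * 0.418 = 681 ⇒ total 1444
15–29: 1300 * 0.948 = 1232
30–44: 1880 * 0.965 = 1814
45–59: 1630 * 0.957 = 1560
60–74: 1350 * 0.939 = 1268
75–89: 1370 * 0.936 = 1282
→ [1444, 1232, 1814, 1560, 1268, 1282]
Period 2.
Births: 1232 * 0.406 = 500 ; 1814 * 0.418 = 758 ⇒ total 1258
15–29: 1444 * 0.948 = 1369
30–44: 1232 * 0.965 = 1189
45–59: 1814 * 0.957 = 1736
60–74: 1560 * 0.939 = 1465
75–89: 1268 * 0.936 = 1187
→ [1258, 1369, 1189, 1736, 1465, 1187]
Dependents (band 0–14 + band 75–89) = 1258 + 1187 = 2445; working-age = 5759; ratio = 2445/5759 × 100 = 42.5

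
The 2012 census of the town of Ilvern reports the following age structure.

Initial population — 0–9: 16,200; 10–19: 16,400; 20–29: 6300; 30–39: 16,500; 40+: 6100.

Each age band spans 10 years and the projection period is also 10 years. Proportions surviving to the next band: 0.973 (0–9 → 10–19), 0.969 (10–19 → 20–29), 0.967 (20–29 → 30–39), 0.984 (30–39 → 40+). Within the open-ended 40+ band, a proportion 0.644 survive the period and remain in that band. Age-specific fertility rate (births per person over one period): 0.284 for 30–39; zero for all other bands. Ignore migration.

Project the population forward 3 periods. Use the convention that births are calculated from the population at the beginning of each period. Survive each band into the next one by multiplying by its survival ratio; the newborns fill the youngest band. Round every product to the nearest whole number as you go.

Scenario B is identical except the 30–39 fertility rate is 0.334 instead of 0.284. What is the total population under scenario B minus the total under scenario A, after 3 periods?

(Groups numbered youngest = 1 to oldest = 5.)
After projecting period 1:
Births: 16500 × 0.284 = 4686
Group 2: 16200 × 0.973 = 15763
Group 3: 16400 × 0.969 = 15892
Group 4: 6300 × 0.967 = 6092
Group 5: 16500 × 0.984 + 6100 × 0.644 = 16236 + 3928 = 20164
Population now: 0–9=4686, 10–19=15763, 20–29=15892, 30–39=6092, 40+=20164
After projecting period 2:
Births: 6092 × 0.284 = 1730
Group 2: 4686 × 0.973 = 4559
Group 3: 15763 × 0.969 = 15274
Group 4: 15892 × 0.967 = 15368
Group 5: 6092 × 0.984 + 20164 × 0.644 = 5995 + 12986 = 18981
Population now: 0–9=1730, 10–19=4559, 20–29=15274, 30–39=15368, 40+=18981
After projecting period 3:
Births: 15368 × 0.284 = 4365
Group 2: 1730 × 0.973 = 1683
Group 3: 4559 × 0.969 = 4418
Group 4: 15274 × 0.967 = 14770
Group 5: 15368 × 0.984 + 18981 × 0.644 = 15122 + 12224 = 27346
Population now: 0–9=4365, 10–19=1683, 20–29=4418, 30–39=14770, 40+=27346
Scenario A total after 3 periods: 52582
Scenario B projection —
After projecting period 1:
Births: 16500 × 0.334 = 5511
Group 2: 16200 × 0.973 = 15763
Group 3: 16400 × 0.969 = 15892
Group 4: 6300 × 0.967 = 6092
Group 5: 16500 × 0.984 + 6100 × 0.644 = 16236 + 3928 = 20164
Population now: 0–9=5511, 10–19=15763, 20–29=15892, 30–39=6092, 40+=20164
After projecting period 2:
Births: 6092 × 0.334 = 2035
Group 2: 5511 × 0.973 = 5362
Group 3: 15763 × 0.969 = 15274
Group 4: 15892 × 0.967 = 15368
Group 5: 6092 × 0.984 + 20164 × 0.644 = 5995 + 12986 = 18981
Population now: 0–9=2035, 10–19=5362, 20–29=15274, 30–39=15368, 40+=18981
After projecting period 3:
Births: 15368 × 0.334 = 5133
Group 2: 2035 × 0.973 = 1980
Group 3: 5362 × 0.969 = 5196
Group 4: 15274 × 0.967 = 14770
Group 5: 15368 × 0.984 + 18981 × 0.644 = 15122 + 12224 = 27346
Population now: 0–9=5133, 10–19=1980, 20–29=5196, 30–39=14770, 40+=27346
Scenario B total after 3 periods: 54425
Difference B − A = 54425 − 52582 = 1843

1843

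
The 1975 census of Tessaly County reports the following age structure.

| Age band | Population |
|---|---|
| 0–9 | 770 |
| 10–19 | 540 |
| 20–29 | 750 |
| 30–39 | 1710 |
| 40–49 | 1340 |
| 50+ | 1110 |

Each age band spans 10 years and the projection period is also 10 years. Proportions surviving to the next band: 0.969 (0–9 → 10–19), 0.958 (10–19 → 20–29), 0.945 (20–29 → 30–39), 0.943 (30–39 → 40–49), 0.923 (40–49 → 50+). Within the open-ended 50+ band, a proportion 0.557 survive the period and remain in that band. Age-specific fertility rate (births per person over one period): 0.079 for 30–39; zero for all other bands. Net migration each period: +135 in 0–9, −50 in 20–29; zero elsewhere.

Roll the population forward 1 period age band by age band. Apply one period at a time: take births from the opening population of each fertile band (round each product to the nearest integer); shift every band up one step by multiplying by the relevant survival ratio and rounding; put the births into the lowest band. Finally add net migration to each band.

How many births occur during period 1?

135

Period 1:
Births: 1710 * 0.079 = 135
10–19: 770 * 0.969 = 746
20–29: 540 * 0.958 = 517
30–39: 750 * 0.945 = 709
40–49: 1710 * 0.943 = 1613
50+: 1340 * 0.923 + 1110 * 0.557 = 1237 + 618 = 1855
Net migration: 0–9 + 135 → 270; 20–29 − 50 → 467
End of period: [270, 746, 467, 709, 1613, 1855]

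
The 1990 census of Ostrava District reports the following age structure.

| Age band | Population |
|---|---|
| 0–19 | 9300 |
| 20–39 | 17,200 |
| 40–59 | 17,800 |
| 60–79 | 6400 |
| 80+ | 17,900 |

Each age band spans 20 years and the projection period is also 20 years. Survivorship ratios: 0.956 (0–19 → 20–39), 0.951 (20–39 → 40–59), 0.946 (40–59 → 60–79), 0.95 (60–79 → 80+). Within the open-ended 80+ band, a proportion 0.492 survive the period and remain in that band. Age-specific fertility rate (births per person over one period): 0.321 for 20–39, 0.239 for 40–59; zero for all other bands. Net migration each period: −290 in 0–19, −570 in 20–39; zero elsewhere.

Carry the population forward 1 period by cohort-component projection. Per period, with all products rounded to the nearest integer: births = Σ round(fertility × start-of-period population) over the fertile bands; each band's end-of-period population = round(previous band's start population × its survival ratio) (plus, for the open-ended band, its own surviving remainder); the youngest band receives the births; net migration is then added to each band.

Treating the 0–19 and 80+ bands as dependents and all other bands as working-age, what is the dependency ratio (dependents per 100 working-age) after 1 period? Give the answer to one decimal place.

(Groups numbered youngest = 1 to oldest = 5.)
— Period 1 —
Births: 17200 × 0.321 = 5521 ; 17800 × 0.239 = 4254 ⇒ total 9775
Group 2: 9300 × 0.956 = 8891
Group 3: 17200 × 0.951 = 16357
Group 4: 17800 × 0.946 = 16839
Group 5: 6400 × 0.95 + 17900 × 0.492 = 6080 + 8807 = 14887
Net migration: Group 1 − 290 → 9485; Group 2 − 570 → 8321
→ [9485, 8321, 16357, 16839, 14887]
Dependents (band 0–19 + band 80+) = 9485 + 14887 = 24372; working-age = 41517; ratio = 24372/41517 × 100 = 58.7

58.7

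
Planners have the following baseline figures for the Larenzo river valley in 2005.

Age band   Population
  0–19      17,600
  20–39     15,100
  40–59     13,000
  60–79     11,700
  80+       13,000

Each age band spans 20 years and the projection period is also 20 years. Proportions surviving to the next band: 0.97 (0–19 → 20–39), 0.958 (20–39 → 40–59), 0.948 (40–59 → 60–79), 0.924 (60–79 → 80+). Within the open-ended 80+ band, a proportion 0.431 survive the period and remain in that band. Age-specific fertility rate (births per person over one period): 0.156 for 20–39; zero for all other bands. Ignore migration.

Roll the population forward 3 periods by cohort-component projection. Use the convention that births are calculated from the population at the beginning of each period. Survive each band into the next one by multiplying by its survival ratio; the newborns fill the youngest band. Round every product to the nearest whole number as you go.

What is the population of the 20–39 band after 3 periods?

[period 1]
Births: 15100 * 0.156 = 2356
20–39: 17600 * 0.97 = 17072
40–59: 15100 * 0.958 = 14466
60–79: 13000 * 0.948 = 12324
80+: 11700 * 0.924 + 13000 * 0.431 = 10811 + 5603 = 16414
Giving 2356 / 17072 / 14466 / 12324 / 16414.
[period 2]
Births: 17072 * 0.156 = 2663
20–39: 2356 * 0.97 = 2285
40–59: 17072 * 0.958 = 16355
60–79: 14466 * 0.948 = 13714
80+: 12324 * 0.924 + 16414 * 0.431 = 11387 + 7074 = 18461
Giving 2663 / 2285 / 16355 / 13714 / 18461.
[period 3]
Births: 2285 * 0.156 = 356
20–39: 2663 * 0.97 = 2583
40–59: 2285 * 0.958 = 2189
60–79: 16355 * 0.948 = 15505
80+: 13714 * 0.924 + 18461 * 0.431 = 12672 + 7957 = 20629
Giving 356 / 2583 / 2189 / 15505 / 20629.

2583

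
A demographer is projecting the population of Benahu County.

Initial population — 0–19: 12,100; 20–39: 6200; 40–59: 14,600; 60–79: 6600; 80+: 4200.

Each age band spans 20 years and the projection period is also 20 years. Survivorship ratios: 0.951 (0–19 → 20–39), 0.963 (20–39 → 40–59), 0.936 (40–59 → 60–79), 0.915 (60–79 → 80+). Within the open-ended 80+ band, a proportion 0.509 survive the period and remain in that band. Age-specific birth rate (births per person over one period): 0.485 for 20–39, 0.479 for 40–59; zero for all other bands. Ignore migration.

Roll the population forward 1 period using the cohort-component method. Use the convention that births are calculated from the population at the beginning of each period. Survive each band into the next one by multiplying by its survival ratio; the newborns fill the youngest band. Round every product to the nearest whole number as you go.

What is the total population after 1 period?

Let band 1 be 0–19 through band 5 = 80+.
— Period 1 —
Births: 6200 × 0.485 = 3007 ; 14600 × 0.479 = 6993 → 10000
Band 2: 12100 × 0.951 = 11507
Band 3: 6200 × 0.963 = 5971
Band 4: 14600 × 0.936 = 13666
Band 5: 6600 × 0.915 + 4200 × 0.509 = 6039 + 2138 = 8177
End of period: [10000, 11507, 5971, 13666, 8177]
Total after period 1: 10000 + 11507 + 5971 + 13666 + 8177 = 49321

49321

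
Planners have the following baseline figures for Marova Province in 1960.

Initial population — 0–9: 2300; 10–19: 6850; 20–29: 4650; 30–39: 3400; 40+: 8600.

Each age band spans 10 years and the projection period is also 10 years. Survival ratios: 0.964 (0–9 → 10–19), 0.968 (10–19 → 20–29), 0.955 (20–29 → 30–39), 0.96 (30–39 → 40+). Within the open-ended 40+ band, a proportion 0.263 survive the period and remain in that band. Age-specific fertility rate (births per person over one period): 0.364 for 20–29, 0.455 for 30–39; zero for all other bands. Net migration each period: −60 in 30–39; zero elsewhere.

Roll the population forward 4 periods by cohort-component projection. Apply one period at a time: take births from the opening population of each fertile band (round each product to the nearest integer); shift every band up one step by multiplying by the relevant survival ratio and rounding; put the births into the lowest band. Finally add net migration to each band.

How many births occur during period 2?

Let group 1 be 0–9 through group 5 = 40+.
Period 1.
Births: 4650 * 0.364 = 1693  |  3400 * 0.455 = 1547 → 3240
Group 2: 2300 * 0.964 = 2217
Group 3: 6850 * 0.968 = 6631
Group 4: 4650 * 0.955 = 4441
Group 5: 3400 * 0.96 + 8600 * 0.263 = 3264 + 2262 = 5526
Net migration: Group 4 − 60 → 4381
Population now: 0–9=3240, 10–19=2217, 20–29=6631, 30–39=4381, 40+=5526
Period 2.
Births: 6631 * 0.364 = 2414  |  4381 * 0.455 = 1993 → 4407
Group 2: 3240 * 0.964 = 3123
Group 3: 2217 * 0.968 = 2146
Group 4: 6631 * 0.955 = 6333
Group 5: 4381 * 0.96 + 5526 * 0.263 = 4206 + 1453 = 5659
Net migration: Group 4 − 60 → 6273
Population now: 0–9=4407, 10–19=3123, 20–29=2146, 30–39=6273, 40+=5659

4407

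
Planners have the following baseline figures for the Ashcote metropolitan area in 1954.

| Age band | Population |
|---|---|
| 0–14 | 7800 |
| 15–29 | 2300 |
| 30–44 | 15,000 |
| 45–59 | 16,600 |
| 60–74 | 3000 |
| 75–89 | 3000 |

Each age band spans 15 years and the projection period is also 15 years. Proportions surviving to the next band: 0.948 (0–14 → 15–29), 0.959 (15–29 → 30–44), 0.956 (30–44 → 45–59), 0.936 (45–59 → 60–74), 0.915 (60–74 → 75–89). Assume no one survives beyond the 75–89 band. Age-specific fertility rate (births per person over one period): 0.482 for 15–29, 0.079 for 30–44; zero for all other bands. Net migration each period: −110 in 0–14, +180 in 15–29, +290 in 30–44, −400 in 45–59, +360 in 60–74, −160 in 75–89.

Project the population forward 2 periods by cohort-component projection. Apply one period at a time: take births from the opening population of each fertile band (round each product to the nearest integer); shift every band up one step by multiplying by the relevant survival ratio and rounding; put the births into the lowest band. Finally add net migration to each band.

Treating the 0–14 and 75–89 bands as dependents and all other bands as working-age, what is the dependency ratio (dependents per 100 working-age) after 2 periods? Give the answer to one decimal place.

71.9

Let group 1 be 0–14 through group 6 = 75–89.
Period 1:
Births: 2300 * 0.482 = 1109  |  15000 * 0.079 = 1185 — total 2294
Group 2: 7800 * 0.948 = 7394
Group 3: 2300 * 0.959 = 2206
Group 4: 15000 * 0.956 = 14340
Group 5: 16600 * 0.936 = 15538
Group 6: 3000 * 0.915 = 2745
Net migration: Group 1 − 110 → 2184; Group 2 + 180 → 7574; Group 3 + 290 → 2496; Group 4 − 400 → 13940; Group 5 + 360 → 15898; Group 6 − 160 → 2585
Population now: 0–14=2184, 15–29=7574, 30–44=2496, 45–59=13940, 60–74=15898, 75–89=2585
Period 2:
Births: 7574 * 0.482 = 3651  |  2496 * 0.079 = 197 — total 3848
Group 2: 2184 * 0.948 = 2070
Group 3: 7574 * 0.959 = 7263
Group 4: 2496 * 0.956 = 2386
Group 5: 13940 * 0.936 = 13048
Group 6: 15898 * 0.915 = 14547
Net migration: Group 1 − 110 → 3738; Group 2 + 180 → 2250; Group 3 + 290 → 7553; Group 4 − 400 → 1986; Group 5 + 360 → 13408; Group 6 − 160 → 14387
Population now: 0–14=3738, 15–29=2250, 30–44=7553, 45–59=1986, 60–74=13408, 75–89=14387
Dependents (band 0–14 + band 75–89) = 3738 + 14387 = 18125; working-age = 25197; ratio = 18125/25197 × 100 = 71.9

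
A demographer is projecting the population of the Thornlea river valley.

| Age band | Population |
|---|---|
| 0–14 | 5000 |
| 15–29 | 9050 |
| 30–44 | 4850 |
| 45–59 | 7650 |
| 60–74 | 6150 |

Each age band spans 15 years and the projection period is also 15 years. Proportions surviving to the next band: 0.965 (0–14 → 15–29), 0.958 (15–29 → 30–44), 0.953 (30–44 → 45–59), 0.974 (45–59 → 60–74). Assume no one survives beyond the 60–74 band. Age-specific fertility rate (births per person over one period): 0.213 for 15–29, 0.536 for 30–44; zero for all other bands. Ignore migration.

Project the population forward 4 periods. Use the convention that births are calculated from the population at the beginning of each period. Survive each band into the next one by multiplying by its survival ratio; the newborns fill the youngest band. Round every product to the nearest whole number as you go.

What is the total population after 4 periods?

20224

(Bands numbered youngest = 1 to oldest = 5.)
[period 1]
Births: 9050 × 0.213 = 1928  |  4850 × 0.536 = 2600 ⇒ total 4528
Band 2: 5000 × 0.965 = 4825
Band 3: 9050 × 0.958 = 8670
Band 4: 4850 × 0.953 = 4622
Band 5: 7650 × 0.974 = 7451
Giving 4528 / 4825 / 8670 / 4622 / 7451.
[period 2]
Births: 4825 × 0.213 = 1028  |  8670 × 0.536 = 4647 ⇒ total 5675
Band 2: 4528 × 0.965 = 4370
Band 3: 4825 × 0.958 = 4622
Band 4: 8670 × 0.953 = 8263
Band 5: 4622 × 0.974 = 4502
Giving 5675 / 4370 / 4622 / 8263 / 4502.
[period 3]
Births: 4370 × 0.213 = 931  |  4622 × 0.536 = 2477 ⇒ total 3408
Band 2: 5675 × 0.965 = 5476
Band 3: 4370 × 0.958 = 4186
Band 4: 4622 × 0.953 = 4405
Band 5: 8263 × 0.974 = 8048
Giving 3408 / 5476 / 4186 / 4405 / 8048.
[period 4]
Births: 5476 × 0.213 = 1166  |  4186 × 0.536 = 2244 ⇒ total 3410
Band 2: 3408 × 0.965 = 3289
Band 3: 5476 × 0.958 = 5246
Band 4: 4186 × 0.953 = 3989
Band 5: 4405 × 0.974 = 4290
Giving 3410 / 3289 / 5246 / 3989 / 4290.
Total after period 4: 3410 + 3289 + 5246 + 3989 + 4290 = 20224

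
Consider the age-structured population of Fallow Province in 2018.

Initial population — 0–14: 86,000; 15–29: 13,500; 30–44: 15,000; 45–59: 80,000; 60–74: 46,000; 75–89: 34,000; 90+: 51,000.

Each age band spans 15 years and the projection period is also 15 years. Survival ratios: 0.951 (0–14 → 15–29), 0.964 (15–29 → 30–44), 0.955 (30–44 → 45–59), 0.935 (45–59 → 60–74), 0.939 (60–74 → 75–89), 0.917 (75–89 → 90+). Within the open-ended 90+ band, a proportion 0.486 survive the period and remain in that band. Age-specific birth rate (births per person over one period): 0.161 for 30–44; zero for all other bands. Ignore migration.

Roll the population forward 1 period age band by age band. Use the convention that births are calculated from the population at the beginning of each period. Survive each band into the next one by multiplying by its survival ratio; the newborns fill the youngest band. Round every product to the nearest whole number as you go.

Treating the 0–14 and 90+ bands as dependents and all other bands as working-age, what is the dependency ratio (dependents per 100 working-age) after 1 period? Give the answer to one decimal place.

25.7

Period 1.
Births: 15000 × 0.161 = 2415
15–29: 86000 × 0.951 = 81786
30–44: 13500 × 0.964 = 13014
45–59: 15000 × 0.955 = 14325
60–74: 80000 × 0.935 = 74800
75–89: 46000 × 0.939 = 43194
90+: 34000 × 0.917 + 51000 × 0.486 = 31178 + 24786 = 55964
End of period: [2415, 81786, 13014, 14325, 74800, 43194, 55964]
Dependents (band 0–14 + band 90+) = 2415 + 55964 = 58379; working-age = 227119; ratio = 58379/227119 × 100 = 25.7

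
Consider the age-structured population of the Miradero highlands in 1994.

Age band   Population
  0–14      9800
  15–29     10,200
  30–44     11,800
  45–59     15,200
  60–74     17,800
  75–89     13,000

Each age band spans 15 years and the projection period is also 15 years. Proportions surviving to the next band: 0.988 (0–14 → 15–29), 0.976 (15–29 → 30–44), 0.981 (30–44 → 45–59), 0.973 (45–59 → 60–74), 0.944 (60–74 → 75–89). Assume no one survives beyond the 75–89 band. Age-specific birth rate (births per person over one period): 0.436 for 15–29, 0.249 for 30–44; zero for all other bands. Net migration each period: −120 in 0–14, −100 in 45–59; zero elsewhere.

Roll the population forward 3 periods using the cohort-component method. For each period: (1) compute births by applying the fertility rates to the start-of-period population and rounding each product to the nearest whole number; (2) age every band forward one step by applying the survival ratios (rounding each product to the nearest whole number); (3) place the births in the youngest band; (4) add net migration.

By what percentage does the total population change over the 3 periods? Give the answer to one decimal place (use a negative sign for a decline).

Let band 1 be 0–14 through band 6 = 75–89.
[period 1]
Births: 10200 × 0.436 = 4447 ; 11800 × 0.249 = 2938 → total 7385
Band 2: 9800 × 0.988 = 9682
Band 3: 10200 × 0.976 = 9955
Band 4: 11800 × 0.981 = 11576
Band 5: 15200 × 0.973 = 14790
Band 6: 17800 × 0.944 = 16803
Net migration: Band 1 − 120 → 7265; Band 4 − 100 → 11476
Population now: 0–14=7265, 15–29=9682, 30–44=9955, 45–59=11476, 60–74=14790, 75–89=16803
[period 2]
Births: 9682 × 0.436 = 4221 ; 9955 × 0.249 = 2479 → total 6700
Band 2: 7265 × 0.988 = 7178
Band 3: 9682 × 0.976 = 9450
Band 4: 9955 × 0.981 = 9766
Band 5: 11476 × 0.973 = 11166
Band 6: 14790 × 0.944 = 13962
Net migration: Band 1 − 120 → 6580; Band 4 − 100 → 9666
Population now: 0–14=6580, 15–29=7178, 30–44=9450, 45–59=9666, 60–74=11166, 75–89=13962
[period 3]
Births: 7178 × 0.436 = 3130 ; 9450 × 0.249 = 2353 → total 5483
Band 2: 6580 × 0.988 = 6501
Band 3: 7178 × 0.976 = 7006
Band 4: 9450 × 0.981 = 9270
Band 5: 9666 × 0.973 = 9405
Band 6: 11166 × 0.944 = 10541
Net migration: Band 1 − 120 → 5363; Band 4 − 100 → 9170
Population now: 0–14=5363, 15–29=6501, 30–44=7006, 45–59=9170, 60–74=9405, 75–89=10541
Total: 77800 → 47986; change = -29814; percentage change = -38.3%

-38.3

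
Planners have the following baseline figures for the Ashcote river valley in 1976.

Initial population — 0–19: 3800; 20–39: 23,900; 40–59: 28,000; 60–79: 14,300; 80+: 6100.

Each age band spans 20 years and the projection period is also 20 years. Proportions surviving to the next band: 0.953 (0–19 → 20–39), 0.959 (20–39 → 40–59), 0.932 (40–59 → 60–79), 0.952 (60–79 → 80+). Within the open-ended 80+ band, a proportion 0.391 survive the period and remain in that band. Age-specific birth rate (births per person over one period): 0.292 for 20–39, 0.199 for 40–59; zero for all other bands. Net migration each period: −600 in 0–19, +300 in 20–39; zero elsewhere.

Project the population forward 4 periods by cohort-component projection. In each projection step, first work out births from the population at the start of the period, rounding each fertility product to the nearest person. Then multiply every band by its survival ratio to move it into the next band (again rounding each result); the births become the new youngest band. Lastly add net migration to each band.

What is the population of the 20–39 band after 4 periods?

(Groups numbered youngest = 1 to oldest = 5.)
Period 1:
Births: 23900 × 0.292 = 6979 ; 28000 × 0.199 = 5572 → total 12551
Group 2: 3800 × 0.953 = 3621
Group 3: 23900 × 0.959 = 22920
Group 4: 28000 × 0.932 = 26096
Group 5: 14300 × 0.952 + 6100 × 0.391 = 13614 + 2385 = 15999
Net migration: Group 1 − 600 → 11951; Group 2 + 300 → 3921
Giving 11951 / 3921 / 22920 / 26096 / 15999.
Period 2:
Births: 3921 × 0.292 = 1145 ; 22920 × 0.199 = 4561 → total 5706
Group 2: 11951 × 0.953 = 11389
Group 3: 3921 × 0.959 = 3760
Group 4: 22920 × 0.932 = 21361
Group 5: 26096 × 0.952 + 15999 × 0.391 = 24843 + 6256 = 31099
Net migration: Group 1 − 600 → 5106; Group 2 + 300 → 11689
Giving 5106 / 11689 / 3760 / 21361 / 31099.
Period 3:
Births: 11689 × 0.292 = 3413 ; 3760 × 0.199 = 748 → total 4161
Group 2: 5106 × 0.953 = 4866
Group 3: 11689 × 0.959 = 11210
Group 4: 3760 × 0.932 = 3504
Group 5: 21361 × 0.952 + 31099 × 0.391 = 20336 + 12160 = 32496
Net migration: Group 1 − 600 → 3561; Group 2 + 300 → 5166
Giving 3561 / 5166 / 11210 / 3504 / 32496.
Period 4:
Births: 5166 × 0.292 = 1508 ; 11210 × 0.199 = 2231 → total 3739
Group 2: 3561 × 0.953 = 3394
Group 3: 5166 × 0.959 = 4954
Group 4: 11210 × 0.932 = 10448
Group 5: 3504 × 0.952 + 32496 × 0.391 = 3336 + 12706 = 16042
Net migration: Group 1 − 600 → 3139; Group 2 + 300 → 3694
Giving 3139 / 3694 / 4954 / 10448 / 16042.

3694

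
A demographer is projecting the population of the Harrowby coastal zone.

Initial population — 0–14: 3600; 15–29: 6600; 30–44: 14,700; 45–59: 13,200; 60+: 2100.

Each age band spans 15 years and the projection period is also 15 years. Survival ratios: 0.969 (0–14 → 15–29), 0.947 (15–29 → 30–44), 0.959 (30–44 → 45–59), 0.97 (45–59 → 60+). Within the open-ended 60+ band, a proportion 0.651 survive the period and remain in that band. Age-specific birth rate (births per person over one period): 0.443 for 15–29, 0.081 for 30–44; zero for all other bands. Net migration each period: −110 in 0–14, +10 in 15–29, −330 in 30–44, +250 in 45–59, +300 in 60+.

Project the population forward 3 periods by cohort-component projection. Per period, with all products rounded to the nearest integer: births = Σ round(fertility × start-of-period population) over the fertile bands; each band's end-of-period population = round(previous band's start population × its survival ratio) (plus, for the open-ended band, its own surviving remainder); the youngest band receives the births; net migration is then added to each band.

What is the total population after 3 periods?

Numbering the bands 1..5 from youngest to oldest:
[period 1]
Births: 6600 * 0.443 = 2924 ; 14700 * 0.081 = 1191 → 4115
Band 2: 3600 * 0.969 = 3488
Band 3: 6600 * 0.947 = 6250
Band 4: 14700 * 0.959 = 14097
Band 5: 13200 * 0.97 + 2100 * 0.651 = 12804 + 1367 = 14171
Net migration: Band 1 − 110 → 4005; Band 2 + 10 → 3498; Band 3 − 330 → 5920; Band 4 + 250 → 14347; Band 5 + 300 → 14471
→ [4005, 3498, 5920, 14347, 14471]
[period 2]
Births: 3498 * 0.443 = 1550 ; 5920 * 0.081 = 480 → 2030
Band 2: 4005 * 0.969 = 3881
Band 3: 3498 * 0.947 = 3313
Band 4: 5920 * 0.959 = 5677
Band 5: 14347 * 0.97 + 14471 * 0.651 = 13917 + 9421 = 23338
Net migration: Band 1 − 110 → 1920; Band 2 + 10 → 3891; Band 3 − 330 → 2983; Band 4 + 250 → 5927; Band 5 + 300 → 23638
→ [1920, 3891, 2983, 5927, 23638]
[period 3]
Births: 3891 * 0.443 = 1724 ; 2983 * 0.081 = 242 → 1966
Band 2: 1920 * 0.969 = 1860
Band 3: 3891 * 0.947 = 3685
Band 4: 2983 * 0.959 = 2861
Band 5: 5927 * 0.97 + 23638 * 0.651 = 5749 + 15388 = 21137
Net migration: Band 1 − 110 → 1856; Band 2 + 10 → 1870; Band 3 − 330 → 3355; Band 4 + 250 → 3111; Band 5 + 300 → 21437
→ [1856, 1870, 3355, 3111, 21437]
Total after period 3: 1856 + 1870 + 3355 + 3111 + 21437 = 31629

31629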